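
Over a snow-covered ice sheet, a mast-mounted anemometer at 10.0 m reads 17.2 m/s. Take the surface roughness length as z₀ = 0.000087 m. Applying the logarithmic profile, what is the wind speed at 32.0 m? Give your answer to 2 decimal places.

18.92 m/s

Log law: V(z) ∝ ln(z/z₀), so V₂/V₁ = ln(z₂/z₀) / ln(z₁/z₀).
ln(32.0/0.000087) = 12.8153, ln(10.0/0.000087) = 11.6522
V₂ = 17.2 × 12.8153/11.6522 = 17.2 × 1.0998 = 18.9169 m/s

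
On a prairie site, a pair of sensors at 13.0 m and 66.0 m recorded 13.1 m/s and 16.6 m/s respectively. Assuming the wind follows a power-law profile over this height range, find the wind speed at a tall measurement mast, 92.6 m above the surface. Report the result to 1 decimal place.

First find α: α = ln(V₂/V₁)/ln(z₂/z₁) = ln(16.6/13.1)/ln(66.0/13.0) = 0.23679/1.62471 = 0.1457
Extrapolate from 66.0 m to 92.6 m: V₃ = 16.6 × (92.6/66.0)^0.1457 = 16.6 × 1.0506 = 17.4398 m/s

17.4 m/s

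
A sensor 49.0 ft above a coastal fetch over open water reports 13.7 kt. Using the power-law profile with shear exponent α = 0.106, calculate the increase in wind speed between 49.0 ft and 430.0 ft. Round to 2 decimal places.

3.55 kt

Power law: V₂ = V₁ · (z₂/z₁)^α = 13.7 × (8.7755)^0.106 = 17.2468 kt
ΔV = 17.2468 − 13.7 = 3.5468 kt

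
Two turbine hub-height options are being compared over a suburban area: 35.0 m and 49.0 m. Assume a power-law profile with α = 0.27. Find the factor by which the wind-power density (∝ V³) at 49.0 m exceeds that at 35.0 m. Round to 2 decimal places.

Speed ratio: V_B/V_A = (z_B/z_A)^α = (49.0/35.0)^0.27 = (1.4000)^0.27 = 1.09510
Power-density ratio: P_B/P_A = (V_B/V_A)³ = (1.09510)³ = 1.31330

1.31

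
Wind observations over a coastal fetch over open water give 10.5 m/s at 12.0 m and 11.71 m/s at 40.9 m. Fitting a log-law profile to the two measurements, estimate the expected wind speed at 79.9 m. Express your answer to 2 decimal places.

12.37 m/s

Log law: V ∝ ln(z/z₀). From the pair, with r = V₁/V₂ = 0.89667,
ln z₀ = (ln z₁ − r·ln z₂)/(1 − r) = (2.4849 − 0.89667×3.7111)/0.10333 = -8.1559 → z₀ = 0.0002870 m
V₃ = V₁ · ln(z₃/z₀)/ln(z₁/z₀) = 10.5 × 12.5367/10.6408 = 12.3708 m/s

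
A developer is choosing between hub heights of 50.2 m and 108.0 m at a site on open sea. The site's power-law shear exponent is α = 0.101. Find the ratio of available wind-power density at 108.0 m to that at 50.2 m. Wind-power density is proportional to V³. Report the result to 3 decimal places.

1.261

Speed ratio: V_B/V_A = (z_B/z_A)^α = (108.0/50.2)^0.101 = (2.1514)^0.101 = 1.08045
Power-density ratio: P_B/P_A = (V_B/V_A)³ = (1.08045)³ = 1.26129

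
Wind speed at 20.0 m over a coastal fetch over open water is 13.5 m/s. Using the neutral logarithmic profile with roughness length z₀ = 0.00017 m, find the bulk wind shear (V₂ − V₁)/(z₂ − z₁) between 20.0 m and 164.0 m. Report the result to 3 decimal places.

0.017 m/s/m

Log law: V₂ = V₁ · ln(z₂/z₀)/ln(z₁/z₀) = 13.5 × 13.7796/11.6754 = 15.9330 m/s
ΔV/Δz = (15.9330 − 13.5)/(164.0 − 20.0) = 2.4330/144.0000 = 0.01690 m/s/m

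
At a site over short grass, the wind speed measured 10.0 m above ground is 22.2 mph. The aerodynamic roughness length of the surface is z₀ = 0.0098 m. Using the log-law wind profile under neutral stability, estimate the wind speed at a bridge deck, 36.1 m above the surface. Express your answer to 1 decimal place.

26.3 mph

Log law: V(z) ∝ ln(z/z₀), so V₂/V₁ = ln(z₂/z₀) / ln(z₁/z₀).
ln(36.1/0.0098) = 8.2117, ln(10.0/0.0098) = 6.9280
V₂ = 22.2 × 8.2117/6.9280 = 22.2 × 1.1853 = 26.3135 mph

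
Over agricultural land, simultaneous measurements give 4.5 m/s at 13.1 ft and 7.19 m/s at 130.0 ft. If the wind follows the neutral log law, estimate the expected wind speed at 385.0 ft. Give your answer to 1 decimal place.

Log law: V ∝ ln(z/z₀). From the pair, with r = V₁/V₂ = 0.62587,
ln z₀ = (ln z₁ − r·ln z₂)/(1 − r) = (2.5726 − 0.62587×4.8675)/0.37413 = -1.2665 → z₀ = 0.2818 ft
V₃ = V₁ · ln(z₃/z₀)/ln(z₁/z₀) = 4.5 × 7.2197/3.8391 = 8.4626 m/s

8.5 m/s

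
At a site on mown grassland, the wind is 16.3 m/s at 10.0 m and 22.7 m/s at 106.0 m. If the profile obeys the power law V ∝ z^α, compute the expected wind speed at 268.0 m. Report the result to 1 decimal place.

First find α: α = ln(V₂/V₁)/ln(z₂/z₁) = ln(22.7/16.3)/ln(106.0/10.0) = 0.33120/2.36085 = 0.1403
Extrapolate from 106.0 m to 268.0 m: V₃ = 22.7 × (268.0/106.0)^0.1403 = 22.7 × 1.1390 = 25.8546 m/s

25.9 m/s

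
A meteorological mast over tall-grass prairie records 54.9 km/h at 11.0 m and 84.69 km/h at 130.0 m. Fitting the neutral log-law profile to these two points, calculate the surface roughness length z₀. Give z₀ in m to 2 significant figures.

z₀ ≈ 0.12 m

Log law: V(z) ∝ ln(z/z₀). With r = V₁/V₂ = 54.9/84.69 = 0.64825,
r · ln(z₂/z₀) = ln(z₁/z₀) ⇒ ln z₀ = (ln z₁ − r·ln z₂)/(1 − r)
ln z₀ = (2.39790 − 0.64825×4.86753) / 0.35175 = -2.1534
z₀ = exp(-2.1534) = 0.1161 m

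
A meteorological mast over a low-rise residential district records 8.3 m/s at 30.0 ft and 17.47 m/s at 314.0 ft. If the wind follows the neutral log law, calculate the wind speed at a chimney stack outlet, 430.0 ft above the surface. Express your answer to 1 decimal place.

Log law: V ∝ ln(z/z₀). From the pair, with r = V₁/V₂ = 0.47510,
ln z₀ = (ln z₁ − r·ln z₂)/(1 − r) = (3.4012 − 0.47510×5.7494)/0.52490 = 1.2758 → z₀ = 3.582 ft
V₃ = V₁ · ln(z₃/z₀)/ln(z₁/z₀) = 8.3 × 4.7880/2.1254 = 18.6977 m/s

18.7 m/s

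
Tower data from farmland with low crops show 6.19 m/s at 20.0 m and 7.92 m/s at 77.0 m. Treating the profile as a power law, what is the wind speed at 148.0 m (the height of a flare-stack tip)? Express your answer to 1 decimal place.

8.9 m/s

First find α: α = ln(V₂/V₁)/ln(z₂/z₁) = ln(7.92/6.19)/ln(77.0/20.0) = 0.24646/1.34807 = 0.1828
Extrapolate from 77.0 m to 148.0 m: V₃ = 7.92 × (148.0/77.0)^0.1828 = 7.92 × 1.1269 = 8.9249 m/s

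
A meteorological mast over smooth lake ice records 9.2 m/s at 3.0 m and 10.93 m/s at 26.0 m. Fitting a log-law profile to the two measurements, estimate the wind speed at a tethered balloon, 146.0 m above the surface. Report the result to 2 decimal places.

Log law: V ∝ ln(z/z₀). From the pair, with r = V₁/V₂ = 0.84172,
ln z₀ = (ln z₁ − r·ln z₂)/(1 − r) = (1.0986 − 0.84172×3.2581)/0.15828 = -10.3854 → z₀ = 0.00003088 m
V₃ = V₁ · ln(z₃/z₀)/ln(z₁/z₀) = 9.2 × 15.3690/11.4840 = 12.3123 m/s

12.31 m/s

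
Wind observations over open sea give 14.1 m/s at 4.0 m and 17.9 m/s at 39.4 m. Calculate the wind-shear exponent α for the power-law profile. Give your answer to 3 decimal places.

α ≈ 0.104

Power law: V₂/V₁ = (z₂/z₁)^α ⇒ α = ln(V₂/V₁) / ln(z₂/z₁)
α = ln(17.9/14.1) / ln(39.4/4.0) = ln(1.2695) / ln(9.8500)
  = 0.23863 / 2.28747 = 0.10432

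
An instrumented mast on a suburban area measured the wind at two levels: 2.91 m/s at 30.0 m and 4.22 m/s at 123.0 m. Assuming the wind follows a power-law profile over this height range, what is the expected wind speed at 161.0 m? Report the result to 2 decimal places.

4.53 m/s

First find α: α = ln(V₂/V₁)/ln(z₂/z₁) = ln(4.22/2.91)/ln(123.0/30.0) = 0.37168/1.41099 = 0.2634
Extrapolate from 123.0 m to 161.0 m: V₃ = 4.22 × (161.0/123.0)^0.2634 = 4.22 × 1.0735 = 4.5301 m/s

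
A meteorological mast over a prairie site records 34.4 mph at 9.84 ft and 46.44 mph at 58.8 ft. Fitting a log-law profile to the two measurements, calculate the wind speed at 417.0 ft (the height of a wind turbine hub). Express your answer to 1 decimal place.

Log law: V ∝ ln(z/z₀). From the pair, with r = V₁/V₂ = 0.74074,
ln z₀ = (ln z₁ − r·ln z₂)/(1 − r) = (2.2865 − 0.74074×4.0741)/0.25926 = -2.8212 → z₀ = 0.05953 ft
V₃ = V₁ · ln(z₃/z₀)/ln(z₁/z₀) = 34.4 × 8.8543/5.1077 = 59.6334 mph

59.6 mph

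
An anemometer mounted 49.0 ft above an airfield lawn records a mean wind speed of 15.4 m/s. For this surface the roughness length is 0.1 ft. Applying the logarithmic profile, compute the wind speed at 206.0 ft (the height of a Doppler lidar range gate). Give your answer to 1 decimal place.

19.0 m/s

Log law: V(z) ∝ ln(z/z₀), so V₂/V₁ = ln(z₂/z₀) / ln(z₁/z₀).
ln(206.0/0.1) = 7.6305, ln(49.0/0.1) = 6.1944
V₂ = 15.4 × 7.6305/6.1944 = 15.4 × 1.2318 = 18.9702 m/s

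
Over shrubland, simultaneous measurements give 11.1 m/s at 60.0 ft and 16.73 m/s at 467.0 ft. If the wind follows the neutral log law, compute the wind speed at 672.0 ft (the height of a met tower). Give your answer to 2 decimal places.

17.73 m/s

Log law: V ∝ ln(z/z₀). From the pair, with r = V₁/V₂ = 0.66348,
ln z₀ = (ln z₁ − r·ln z₂)/(1 − r) = (4.0943 − 0.66348×6.1463)/0.33652 = 0.0487 → z₀ = 1.050 ft
V₃ = V₁ · ln(z₃/z₀)/ln(z₁/z₀) = 11.1 × 6.4616/4.0457 = 17.7285 m/s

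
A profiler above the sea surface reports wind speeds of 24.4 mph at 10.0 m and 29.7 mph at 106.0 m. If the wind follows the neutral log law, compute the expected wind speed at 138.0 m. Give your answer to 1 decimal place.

30.3 mph

Log law: V ∝ ln(z/z₀). From the pair, with r = V₁/V₂ = 0.82155,
ln z₀ = (ln z₁ − r·ln z₂)/(1 − r) = (2.3026 − 0.82155×4.6634)/0.17845 = -8.5663 → z₀ = 0.0001904 m
V₃ = V₁ · ln(z₃/z₀)/ln(z₁/z₀) = 24.4 × 13.4935/10.8688 = 30.2923 mph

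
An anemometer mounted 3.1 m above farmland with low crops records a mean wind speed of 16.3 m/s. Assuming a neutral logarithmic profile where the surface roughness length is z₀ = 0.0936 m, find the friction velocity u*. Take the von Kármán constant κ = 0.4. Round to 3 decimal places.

Log law: V(z) = (u*/κ) · ln(z/z₀) ⇒ u* = κ · V / ln(z/z₀)
u* = 0.4 × 16.3 / ln(3.1/0.0936) = 0.4 × 16.3 / 3.5001
   = 6.5200 / 3.5001 = 1.8628 m/s

u* ≈ 1.863 m/s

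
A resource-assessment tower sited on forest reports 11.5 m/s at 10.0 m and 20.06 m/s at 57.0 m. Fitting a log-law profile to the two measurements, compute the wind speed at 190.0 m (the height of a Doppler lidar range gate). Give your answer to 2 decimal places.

25.98 m/s

Log law: V ∝ ln(z/z₀). From the pair, with r = V₁/V₂ = 0.57328,
ln z₀ = (ln z₁ − r·ln z₂)/(1 − r) = (2.3026 − 0.57328×4.0431)/0.42672 = -0.0357 → z₀ = 0.9650 m
V₃ = V₁ · ln(z₃/z₀)/ln(z₁/z₀) = 11.5 × 5.2827/2.3382 = 25.9814 m/s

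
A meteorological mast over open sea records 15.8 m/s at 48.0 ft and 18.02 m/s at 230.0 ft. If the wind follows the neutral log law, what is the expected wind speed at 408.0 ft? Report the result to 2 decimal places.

18.83 m/s

Log law: V ∝ ln(z/z₀). From the pair, with r = V₁/V₂ = 0.87680,
ln z₀ = (ln z₁ − r·ln z₂)/(1 − r) = (3.8712 − 0.87680×5.4381)/0.12320 = -7.2805 → z₀ = 0.0006889 ft
V₃ = V₁ · ln(z₃/z₀)/ln(z₁/z₀) = 15.8 × 13.2917/11.1517 = 18.8321 m/s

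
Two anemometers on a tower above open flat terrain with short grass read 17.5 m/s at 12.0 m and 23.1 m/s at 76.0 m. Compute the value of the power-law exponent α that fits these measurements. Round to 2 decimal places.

α ≈ 0.15

Power law: V₂/V₁ = (z₂/z₁)^α ⇒ α = ln(V₂/V₁) / ln(z₂/z₁)
α = ln(23.1/17.5) / ln(76.0/12.0) = ln(1.3200) / ln(6.3333)
  = 0.27763 / 1.84583 = 0.15041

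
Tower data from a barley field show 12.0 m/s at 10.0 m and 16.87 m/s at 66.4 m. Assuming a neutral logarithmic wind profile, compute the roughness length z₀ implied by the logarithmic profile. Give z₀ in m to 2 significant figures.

z₀ ≈ 0.094 m

Log law: V(z) ∝ ln(z/z₀). With r = V₁/V₂ = 12.0/16.87 = 0.71132,
r · ln(z₂/z₀) = ln(z₁/z₀) ⇒ ln z₀ = (ln z₁ − r·ln z₂)/(1 − r)
ln z₀ = (2.30259 − 0.71132×4.19570) / 0.28868 = -2.3622
z₀ = exp(-2.3622) = 0.09422 m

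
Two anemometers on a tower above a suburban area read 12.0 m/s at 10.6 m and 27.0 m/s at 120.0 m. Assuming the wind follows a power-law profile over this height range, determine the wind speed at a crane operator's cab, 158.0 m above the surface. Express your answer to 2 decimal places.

First find α: α = ln(V₂/V₁)/ln(z₂/z₁) = ln(27.0/12.0)/ln(120.0/10.6) = 0.81093/2.42664 = 0.3342
Extrapolate from 120.0 m to 158.0 m: V₃ = 27.0 × (158.0/120.0)^0.3342 = 27.0 × 1.0963 = 29.5999 m/s

29.60 m/s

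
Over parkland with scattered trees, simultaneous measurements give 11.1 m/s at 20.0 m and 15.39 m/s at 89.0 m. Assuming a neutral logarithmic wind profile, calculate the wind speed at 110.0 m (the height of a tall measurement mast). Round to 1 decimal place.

Log law: V ∝ ln(z/z₀). From the pair, with r = V₁/V₂ = 0.72125,
ln z₀ = (ln z₁ − r·ln z₂)/(1 − r) = (2.9957 − 0.72125×4.4886)/0.27875 = -0.8670 → z₀ = 0.4202 m
V₃ = V₁ · ln(z₃/z₀)/ln(z₁/z₀) = 11.1 × 5.5675/3.8628 = 15.9988 m/s

16.0 m/s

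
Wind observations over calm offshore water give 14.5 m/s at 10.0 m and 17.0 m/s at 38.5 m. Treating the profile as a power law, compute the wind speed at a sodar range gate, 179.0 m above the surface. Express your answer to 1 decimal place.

20.4 m/s

First find α: α = ln(V₂/V₁)/ln(z₂/z₁) = ln(17.0/14.5)/ln(38.5/10.0) = 0.15906/1.34807 = 0.1180
Extrapolate from 38.5 m to 179.0 m: V₃ = 17.0 × (179.0/38.5)^0.1180 = 17.0 × 1.1988 = 20.3797 m/s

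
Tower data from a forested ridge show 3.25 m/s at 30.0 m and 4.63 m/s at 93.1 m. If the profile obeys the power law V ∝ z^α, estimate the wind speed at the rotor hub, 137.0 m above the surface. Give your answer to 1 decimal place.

First find α: α = ln(V₂/V₁)/ln(z₂/z₁) = ln(4.63/3.25)/ln(93.1/30.0) = 0.35390/1.13248 = 0.3125
Extrapolate from 93.1 m to 137.0 m: V₃ = 4.63 × (137.0/93.1)^0.3125 = 4.63 × 1.1283 = 5.2241 m/s

5.2 m/s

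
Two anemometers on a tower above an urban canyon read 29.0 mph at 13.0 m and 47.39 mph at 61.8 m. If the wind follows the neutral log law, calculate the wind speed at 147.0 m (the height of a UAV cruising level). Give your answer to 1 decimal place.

57.6 mph

Log law: V ∝ ln(z/z₀). From the pair, with r = V₁/V₂ = 0.61194,
ln z₀ = (ln z₁ − r·ln z₂)/(1 − r) = (2.5649 − 0.61194×4.1239)/0.38806 = 0.1066 → z₀ = 1.112 m
V₃ = V₁ · ln(z₃/z₀)/ln(z₁/z₀) = 29.0 × 4.8839/2.4584 = 57.6119 mph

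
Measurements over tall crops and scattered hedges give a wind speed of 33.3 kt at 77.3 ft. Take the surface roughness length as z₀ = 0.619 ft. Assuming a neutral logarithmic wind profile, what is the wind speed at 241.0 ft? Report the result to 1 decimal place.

Log law: V(z) ∝ ln(z/z₀), so V₂/V₁ = ln(z₂/z₀) / ln(z₁/z₀).
ln(241.0/0.619) = 5.9644, ln(77.3/0.619) = 4.8273
V₂ = 33.3 × 5.9644/4.8273 = 33.3 × 1.2356 = 41.1440 kt

41.1 kt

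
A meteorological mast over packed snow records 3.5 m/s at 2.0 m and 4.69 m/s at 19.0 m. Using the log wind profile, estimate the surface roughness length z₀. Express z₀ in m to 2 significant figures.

Log law: V(z) ∝ ln(z/z₀). With r = V₁/V₂ = 3.5/4.69 = 0.74627,
r · ln(z₂/z₀) = ln(z₁/z₀) ⇒ ln z₀ = (ln z₁ − r·ln z₂)/(1 − r)
ln z₀ = (0.69315 − 0.74627×2.94444) / 0.25373 = -5.9283
z₀ = exp(-5.9283) = 0.002663 m

z₀ ≈ 0.0027 m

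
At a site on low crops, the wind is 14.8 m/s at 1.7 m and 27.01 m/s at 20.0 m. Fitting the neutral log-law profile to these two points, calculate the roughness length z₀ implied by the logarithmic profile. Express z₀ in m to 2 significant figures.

Log law: V(z) ∝ ln(z/z₀). With r = V₁/V₂ = 14.8/27.01 = 0.54795,
r · ln(z₂/z₀) = ln(z₁/z₀) ⇒ ln z₀ = (ln z₁ − r·ln z₂)/(1 − r)
ln z₀ = (0.53063 − 0.54795×2.99573) / 0.45205 = -2.4574
z₀ = exp(-2.4574) = 0.08566 m

z₀ ≈ 0.086 m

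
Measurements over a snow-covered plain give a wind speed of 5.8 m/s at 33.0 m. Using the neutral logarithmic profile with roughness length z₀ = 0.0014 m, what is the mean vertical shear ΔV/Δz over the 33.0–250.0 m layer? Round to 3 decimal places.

Log law: V₂ = V₁ · ln(z₂/z₀)/ln(z₁/z₀) = 5.8 × 12.0927/10.0678 = 6.9666 m/s
ΔV/Δz = (6.9666 − 5.8)/(250.0 − 33.0) = 1.1666/217.0000 = 0.00538 m/s/m

0.005 m/s/m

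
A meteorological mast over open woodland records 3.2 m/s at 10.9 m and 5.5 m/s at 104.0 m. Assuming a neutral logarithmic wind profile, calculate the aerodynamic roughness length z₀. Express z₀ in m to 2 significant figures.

Log law: V(z) ∝ ln(z/z₀). With r = V₁/V₂ = 3.2/5.5 = 0.58182,
r · ln(z₂/z₀) = ln(z₁/z₀) ⇒ ln z₀ = (ln z₁ − r·ln z₂)/(1 − r)
ln z₀ = (2.38876 − 0.58182×4.64439) / 0.41818 = -0.7495
z₀ = exp(-0.7495) = 0.4726 m

z₀ ≈ 0.47 m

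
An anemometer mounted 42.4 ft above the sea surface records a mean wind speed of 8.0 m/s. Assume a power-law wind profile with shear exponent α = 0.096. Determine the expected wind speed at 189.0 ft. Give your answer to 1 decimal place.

Power-law profile: V₂ = V₁ · (z₂/z₁)^α
V₂ = 8.0 × (189.0/42.4)^0.096 = 8.0 × (4.4575)^0.096
    = 8.0 × 1.1543 = 9.2343 m/s

9.2 m/s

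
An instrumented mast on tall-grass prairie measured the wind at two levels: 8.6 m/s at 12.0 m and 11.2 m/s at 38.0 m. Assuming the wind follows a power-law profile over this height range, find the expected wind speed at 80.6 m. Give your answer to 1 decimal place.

First find α: α = ln(V₂/V₁)/ln(z₂/z₁) = ln(11.2/8.6)/ln(38.0/12.0) = 0.26415/1.15268 = 0.2292
Extrapolate from 38.0 m to 80.6 m: V₃ = 11.2 × (80.6/38.0)^0.2292 = 11.2 × 1.1880 = 13.3061 m/s

13.3 m/s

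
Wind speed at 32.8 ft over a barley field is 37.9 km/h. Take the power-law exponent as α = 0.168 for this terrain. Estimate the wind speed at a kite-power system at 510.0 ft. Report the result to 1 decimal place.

Power-law profile: V₂ = V₁ · (z₂/z₁)^α
V₂ = 37.9 × (510.0/32.8)^0.168 = 37.9 × (15.5488)^0.168
    = 37.9 × 1.5856 = 60.0958 km/h

60.1 km/h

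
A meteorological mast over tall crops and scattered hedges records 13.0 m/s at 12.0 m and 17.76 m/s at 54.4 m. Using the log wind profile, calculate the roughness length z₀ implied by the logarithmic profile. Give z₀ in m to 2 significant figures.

Log law: V(z) ∝ ln(z/z₀). With r = V₁/V₂ = 13.0/17.76 = 0.73198,
r · ln(z₂/z₀) = ln(z₁/z₀) ⇒ ln z₀ = (ln z₁ − r·ln z₂)/(1 − r)
ln z₀ = (2.48491 − 0.73198×3.99636) / 0.26802 = -1.6430
z₀ = exp(-1.6430) = 0.1934 m

z₀ ≈ 0.19 m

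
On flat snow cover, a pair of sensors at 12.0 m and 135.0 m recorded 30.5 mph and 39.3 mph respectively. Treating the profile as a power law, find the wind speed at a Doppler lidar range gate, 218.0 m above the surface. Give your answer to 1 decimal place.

First find α: α = ln(V₂/V₁)/ln(z₂/z₁) = ln(39.3/30.5)/ln(135.0/12.0) = 0.25350/2.42037 = 0.1047
Extrapolate from 135.0 m to 218.0 m: V₃ = 39.3 × (218.0/135.0)^0.1047 = 39.3 × 1.0515 = 41.3229 mph

41.3 mph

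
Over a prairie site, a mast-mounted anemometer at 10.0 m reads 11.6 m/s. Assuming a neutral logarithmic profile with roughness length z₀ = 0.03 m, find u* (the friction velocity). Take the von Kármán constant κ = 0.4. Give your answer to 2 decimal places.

Log law: V(z) = (u*/κ) · ln(z/z₀) ⇒ u* = κ · V / ln(z/z₀)
u* = 0.4 × 11.6 / ln(10.0/0.03) = 0.4 × 11.6 / 5.8091
   = 4.6400 / 5.8091 = 0.7987 m/s

u* ≈ 0.80 m/s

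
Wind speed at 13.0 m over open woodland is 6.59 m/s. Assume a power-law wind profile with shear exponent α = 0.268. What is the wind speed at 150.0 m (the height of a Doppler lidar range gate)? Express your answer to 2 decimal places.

12.69 m/s

Power-law profile: V₂ = V₁ · (z₂/z₁)^α
V₂ = 6.59 × (150.0/13.0)^0.268 = 6.59 × (11.5385)^0.268
    = 6.59 × 1.9260 = 12.6923 m/s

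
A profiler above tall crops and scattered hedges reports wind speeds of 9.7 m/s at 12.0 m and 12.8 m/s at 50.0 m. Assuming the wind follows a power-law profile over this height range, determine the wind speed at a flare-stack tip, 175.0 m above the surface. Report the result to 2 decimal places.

16.33 m/s

First find α: α = ln(V₂/V₁)/ln(z₂/z₁) = ln(12.8/9.7)/ln(50.0/12.0) = 0.27732/1.42712 = 0.1943
Extrapolate from 50.0 m to 175.0 m: V₃ = 12.8 × (175.0/50.0)^0.1943 = 12.8 × 1.2756 = 16.3280 m/s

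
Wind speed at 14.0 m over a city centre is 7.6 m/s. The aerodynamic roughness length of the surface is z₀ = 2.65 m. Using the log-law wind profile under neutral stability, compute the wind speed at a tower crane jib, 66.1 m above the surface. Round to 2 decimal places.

14.69 m/s

Log law: V(z) ∝ ln(z/z₀), so V₂/V₁ = ln(z₂/z₀) / ln(z₁/z₀).
ln(66.1/2.65) = 3.2166, ln(14.0/2.65) = 1.6645
V₂ = 7.6 × 3.2166/1.6645 = 7.6 × 1.9325 = 14.6869 m/s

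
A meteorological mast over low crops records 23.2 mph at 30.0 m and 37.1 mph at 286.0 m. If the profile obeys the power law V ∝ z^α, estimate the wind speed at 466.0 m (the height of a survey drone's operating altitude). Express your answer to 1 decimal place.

First find α: α = ln(V₂/V₁)/ln(z₂/z₁) = ln(37.1/23.2)/ln(286.0/30.0) = 0.46946/2.25479 = 0.2082
Extrapolate from 286.0 m to 466.0 m: V₃ = 37.1 × (466.0/286.0)^0.2082 = 37.1 × 1.1070 = 41.0694 mph

41.1 mph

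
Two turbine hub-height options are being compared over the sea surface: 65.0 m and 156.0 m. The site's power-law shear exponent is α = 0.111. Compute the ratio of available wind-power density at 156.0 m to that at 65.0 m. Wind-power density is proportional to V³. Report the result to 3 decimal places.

1.338

Speed ratio: V_B/V_A = (z_B/z_A)^α = (156.0/65.0)^0.111 = (2.4000)^0.111 = 1.10206
Power-density ratio: P_B/P_A = (V_B/V_A)³ = (1.10206)³ = 1.33848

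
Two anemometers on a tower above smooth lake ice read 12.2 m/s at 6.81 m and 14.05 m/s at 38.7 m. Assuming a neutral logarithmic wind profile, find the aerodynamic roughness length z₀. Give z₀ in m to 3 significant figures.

Log law: V(z) ∝ ln(z/z₀). With r = V₁/V₂ = 12.2/14.05 = 0.86833,
r · ln(z₂/z₀) = ln(z₁/z₀) ⇒ ln z₀ = (ln z₁ − r·ln z₂)/(1 − r)
ln z₀ = (1.91839 − 0.86833×3.65584) / 0.13167 = -9.5394
z₀ = exp(-9.5394) = 0.00007196 m

z₀ ≈ 0.0000720 m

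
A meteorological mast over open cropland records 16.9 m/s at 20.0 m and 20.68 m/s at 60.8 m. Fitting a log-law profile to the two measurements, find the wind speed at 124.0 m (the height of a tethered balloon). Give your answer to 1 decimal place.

Log law: V ∝ ln(z/z₀). From the pair, with r = V₁/V₂ = 0.81721,
ln z₀ = (ln z₁ − r·ln z₂)/(1 − r) = (2.9957 − 0.81721×4.1076)/0.18279 = -1.9753 → z₀ = 0.1387 m
V₃ = V₁ · ln(z₃/z₀)/ln(z₁/z₀) = 16.9 × 6.7956/4.9710 = 23.1029 m/s

23.1 m/s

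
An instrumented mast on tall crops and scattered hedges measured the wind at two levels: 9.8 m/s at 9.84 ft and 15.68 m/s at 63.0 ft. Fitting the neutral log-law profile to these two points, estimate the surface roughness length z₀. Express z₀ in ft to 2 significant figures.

z₀ ≈ 0.45 ft

Log law: V(z) ∝ ln(z/z₀). With r = V₁/V₂ = 9.8/15.68 = 0.62500,
r · ln(z₂/z₀) = ln(z₁/z₀) ⇒ ln z₀ = (ln z₁ − r·ln z₂)/(1 − r)
ln z₀ = (2.28646 − 0.62500×4.14313) / 0.37500 = -0.8080
z₀ = exp(-0.8080) = 0.4457 ft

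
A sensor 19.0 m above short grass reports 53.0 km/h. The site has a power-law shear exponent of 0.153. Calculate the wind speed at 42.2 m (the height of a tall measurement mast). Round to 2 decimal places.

Power-law profile: V₂ = V₁ · (z₂/z₁)^α
V₂ = 53.0 × (42.2/19.0)^0.153 = 53.0 × (2.2211)^0.153
    = 53.0 × 1.1299 = 59.8824 km/h

59.88 km/h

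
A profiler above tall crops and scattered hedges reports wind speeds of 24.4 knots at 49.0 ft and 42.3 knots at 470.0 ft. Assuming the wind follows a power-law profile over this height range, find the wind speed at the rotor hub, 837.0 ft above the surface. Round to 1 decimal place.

First find α: α = ln(V₂/V₁)/ln(z₂/z₁) = ln(42.3/24.4)/ln(470.0/49.0) = 0.55020/2.26091 = 0.2434
Extrapolate from 470.0 ft to 837.0 ft: V₃ = 42.3 × (837.0/470.0)^0.2434 = 42.3 × 1.1508 = 48.6779 knots

48.7 knots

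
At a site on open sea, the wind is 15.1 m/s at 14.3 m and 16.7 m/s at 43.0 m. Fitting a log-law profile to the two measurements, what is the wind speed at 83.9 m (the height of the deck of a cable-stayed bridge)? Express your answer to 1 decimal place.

Log law: V ∝ ln(z/z₀). From the pair, with r = V₁/V₂ = 0.90419,
ln z₀ = (ln z₁ − r·ln z₂)/(1 − r) = (2.6603 − 0.90419×3.7612)/0.09581 = -7.7299 → z₀ = 0.0004395 m
V₃ = V₁ · ln(z₃/z₀)/ln(z₁/z₀) = 15.1 × 12.1595/10.3901 = 17.6714 m/s

17.7 m/s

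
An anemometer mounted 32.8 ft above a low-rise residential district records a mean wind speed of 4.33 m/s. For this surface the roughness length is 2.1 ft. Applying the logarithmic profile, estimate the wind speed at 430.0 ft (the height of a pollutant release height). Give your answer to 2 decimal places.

Log law: V(z) ∝ ln(z/z₀), so V₂/V₁ = ln(z₂/z₀) / ln(z₁/z₀).
ln(430.0/2.1) = 5.3218, ln(32.8/2.1) = 2.7485
V₂ = 4.33 × 5.3218/2.7485 = 4.33 × 1.9363 = 8.3841 m/s

8.38 m/s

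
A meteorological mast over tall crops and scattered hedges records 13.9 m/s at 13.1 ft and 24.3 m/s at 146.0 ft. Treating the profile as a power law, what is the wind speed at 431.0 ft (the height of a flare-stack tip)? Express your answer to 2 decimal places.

First find α: α = ln(V₂/V₁)/ln(z₂/z₁) = ln(24.3/13.9)/ln(146.0/13.1) = 0.55859/2.41099 = 0.2317
Extrapolate from 146.0 ft to 431.0 ft: V₃ = 24.3 × (431.0/146.0)^0.2317 = 24.3 × 1.2851 = 31.2267 m/s

31.23 m/s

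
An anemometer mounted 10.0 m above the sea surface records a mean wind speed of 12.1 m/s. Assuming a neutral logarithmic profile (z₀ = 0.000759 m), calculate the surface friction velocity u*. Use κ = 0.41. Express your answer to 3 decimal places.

u* ≈ 0.523 m/s

Log law: V(z) = (u*/κ) · ln(z/z₀) ⇒ u* = κ · V / ln(z/z₀)
u* = 0.41 × 12.1 / ln(10.0/0.000759) = 0.41 × 12.1 / 9.4861
   = 4.9610 / 9.4861 = 0.5230 m/s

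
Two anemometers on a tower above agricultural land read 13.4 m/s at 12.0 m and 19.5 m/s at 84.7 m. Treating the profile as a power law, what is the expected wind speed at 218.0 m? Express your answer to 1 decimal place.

23.4 m/s

First find α: α = ln(V₂/V₁)/ln(z₂/z₁) = ln(19.5/13.4)/ln(84.7/12.0) = 0.37516/1.95421 = 0.1920
Extrapolate from 84.7 m to 218.0 m: V₃ = 19.5 × (218.0/84.7)^0.1920 = 19.5 × 1.1990 = 23.3805 m/s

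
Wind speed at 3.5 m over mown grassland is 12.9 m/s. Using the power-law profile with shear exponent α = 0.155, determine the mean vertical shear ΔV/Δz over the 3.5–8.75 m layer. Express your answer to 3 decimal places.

0.375 m/s/m

Power law: V₂ = V₁ · (z₂/z₁)^α = 12.9 × (2.5000)^0.155 = 14.8686 m/s
ΔV/Δz = (14.8686 − 12.9)/(8.75 − 3.5) = 1.9686/5.2500 = 0.37497 m/s/m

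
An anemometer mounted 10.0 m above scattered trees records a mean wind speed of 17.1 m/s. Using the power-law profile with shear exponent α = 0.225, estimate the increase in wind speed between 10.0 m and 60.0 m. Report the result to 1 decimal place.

8.5 m/s

Power law: V₂ = V₁ · (z₂/z₁)^α = 17.1 × (6.0000)^0.225 = 25.5906 m/s
ΔV = 25.5906 − 17.1 = 8.4906 m/s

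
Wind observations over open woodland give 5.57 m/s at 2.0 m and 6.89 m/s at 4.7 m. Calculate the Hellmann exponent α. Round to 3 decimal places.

Power law: V₂/V₁ = (z₂/z₁)^α ⇒ α = ln(V₂/V₁) / ln(z₂/z₁)
α = ln(6.89/5.57) / ln(4.7/2.0) = ln(1.2370) / ln(2.3500)
  = 0.21268 / 0.85442 = 0.24891

α ≈ 0.249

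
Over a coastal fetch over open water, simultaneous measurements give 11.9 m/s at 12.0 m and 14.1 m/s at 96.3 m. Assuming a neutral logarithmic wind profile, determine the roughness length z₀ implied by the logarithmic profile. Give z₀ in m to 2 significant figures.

Log law: V(z) ∝ ln(z/z₀). With r = V₁/V₂ = 11.9/14.1 = 0.84397,
r · ln(z₂/z₀) = ln(z₁/z₀) ⇒ ln z₀ = (ln z₁ − r·ln z₂)/(1 − r)
ln z₀ = (2.48491 − 0.84397×4.56747) / 0.15603 = -8.7799
z₀ = exp(-8.7799) = 0.0001538 m

z₀ ≈ 0.00015 m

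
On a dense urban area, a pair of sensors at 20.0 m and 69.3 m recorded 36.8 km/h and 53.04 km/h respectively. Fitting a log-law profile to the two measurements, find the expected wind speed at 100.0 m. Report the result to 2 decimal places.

57.83 km/h

Log law: V ∝ ln(z/z₀). From the pair, with r = V₁/V₂ = 0.69382,
ln z₀ = (ln z₁ − r·ln z₂)/(1 − r) = (2.9957 − 0.69382×4.2384)/0.30618 = 0.1797 → z₀ = 1.197 m
V₃ = V₁ · ln(z₃/z₀)/ln(z₁/z₀) = 36.8 × 4.4254/2.8160 = 57.8324 km/h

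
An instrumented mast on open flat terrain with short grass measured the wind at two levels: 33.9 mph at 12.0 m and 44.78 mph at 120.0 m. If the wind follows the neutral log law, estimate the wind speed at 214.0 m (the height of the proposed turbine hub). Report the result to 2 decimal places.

47.51 mph

Log law: V ∝ ln(z/z₀). From the pair, with r = V₁/V₂ = 0.75703,
ln z₀ = (ln z₁ − r·ln z₂)/(1 − r) = (2.4849 − 0.75703×4.7875)/0.24297 = -4.6895 → z₀ = 0.009191 m
V₃ = V₁ · ln(z₃/z₀)/ln(z₁/z₀) = 33.9 × 10.0555/7.1744 = 47.5134 mph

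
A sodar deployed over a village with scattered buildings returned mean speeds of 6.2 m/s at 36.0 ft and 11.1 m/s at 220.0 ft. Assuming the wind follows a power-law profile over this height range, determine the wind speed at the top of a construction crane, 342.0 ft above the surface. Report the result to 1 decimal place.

12.8 m/s

First find α: α = ln(V₂/V₁)/ln(z₂/z₁) = ln(11.1/6.2)/ln(220.0/36.0) = 0.58240/1.81011 = 0.3217
Extrapolate from 220.0 ft to 342.0 ft: V₃ = 11.1 × (342.0/220.0)^0.3217 = 11.1 × 1.1525 = 12.7929 m/s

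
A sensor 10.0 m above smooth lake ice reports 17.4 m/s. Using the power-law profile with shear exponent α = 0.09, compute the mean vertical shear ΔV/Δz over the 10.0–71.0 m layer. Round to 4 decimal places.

0.0550 m/s/m

Power law: V₂ = V₁ · (z₂/z₁)^α = 17.4 × (7.1000)^0.09 = 20.7569 m/s
ΔV/Δz = (20.7569 − 17.4)/(71.0 − 10.0) = 3.3569/61.0000 = 0.05503 m/s/m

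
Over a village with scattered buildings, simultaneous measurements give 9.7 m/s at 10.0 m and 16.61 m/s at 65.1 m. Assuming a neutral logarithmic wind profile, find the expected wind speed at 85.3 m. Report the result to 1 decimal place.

Log law: V ∝ ln(z/z₀). From the pair, with r = V₁/V₂ = 0.58399,
ln z₀ = (ln z₁ − r·ln z₂)/(1 − r) = (2.3026 − 0.58399×4.1759)/0.41601 = -0.3271 → z₀ = 0.7210 m
V₃ = V₁ · ln(z₃/z₀)/ln(z₁/z₀) = 9.7 × 4.7733/2.6297 = 17.6068 m/s

17.6 m/s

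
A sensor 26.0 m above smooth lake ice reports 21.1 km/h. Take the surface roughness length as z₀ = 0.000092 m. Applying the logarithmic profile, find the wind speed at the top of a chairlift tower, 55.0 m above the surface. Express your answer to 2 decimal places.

22.36 km/h

Log law: V(z) ∝ ln(z/z₀), so V₂/V₁ = ln(z₂/z₀) / ln(z₁/z₀).
ln(55.0/0.000092) = 13.3011, ln(26.0/0.000092) = 12.5518
V₂ = 21.1 × 13.3011/12.5518 = 21.1 × 1.0597 = 22.3595 km/h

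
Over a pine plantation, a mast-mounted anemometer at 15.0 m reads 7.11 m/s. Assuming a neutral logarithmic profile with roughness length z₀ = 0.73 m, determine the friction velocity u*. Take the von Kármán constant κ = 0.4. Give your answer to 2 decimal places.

Log law: V(z) = (u*/κ) · ln(z/z₀) ⇒ u* = κ · V / ln(z/z₀)
u* = 0.4 × 7.11 / ln(15.0/0.73) = 0.4 × 7.11 / 3.0228
   = 2.8440 / 3.0228 = 0.9409 m/s

u* ≈ 0.94 m/s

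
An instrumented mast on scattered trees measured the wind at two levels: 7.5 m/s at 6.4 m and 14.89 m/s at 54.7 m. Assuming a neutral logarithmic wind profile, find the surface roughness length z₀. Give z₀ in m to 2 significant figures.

z₀ ≈ 0.73 m

Log law: V(z) ∝ ln(z/z₀). With r = V₁/V₂ = 7.5/14.89 = 0.50369,
r · ln(z₂/z₀) = ln(z₁/z₀) ⇒ ln z₀ = (ln z₁ − r·ln z₂)/(1 − r)
ln z₀ = (1.85630 − 0.50369×4.00186) / 0.49631 = -0.3212
z₀ = exp(-0.3212) = 0.7253 m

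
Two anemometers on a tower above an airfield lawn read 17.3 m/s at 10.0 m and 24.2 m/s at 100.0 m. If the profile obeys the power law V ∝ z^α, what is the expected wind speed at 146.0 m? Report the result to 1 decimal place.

25.6 m/s

First find α: α = ln(V₂/V₁)/ln(z₂/z₁) = ln(24.2/17.3)/ln(100.0/10.0) = 0.33565/2.30259 = 0.1458
Extrapolate from 100.0 m to 146.0 m: V₃ = 24.2 × (146.0/100.0)^0.1458 = 24.2 × 1.0567 = 25.5725 m/s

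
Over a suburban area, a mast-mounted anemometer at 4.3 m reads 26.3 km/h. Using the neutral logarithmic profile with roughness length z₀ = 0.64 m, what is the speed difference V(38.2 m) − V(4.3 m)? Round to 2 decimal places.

Log law: V₂ = V₁ · ln(z₂/z₀)/ln(z₁/z₀) = 26.3 × 4.0891/1.9049 = 56.4564 km/h
ΔV = 56.4564 − 26.3 = 30.1564 km/h

30.16 km/h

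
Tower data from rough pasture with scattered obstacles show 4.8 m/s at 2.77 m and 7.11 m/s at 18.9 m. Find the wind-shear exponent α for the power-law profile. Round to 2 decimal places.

α ≈ 0.20

Power law: V₂/V₁ = (z₂/z₁)^α ⇒ α = ln(V₂/V₁) / ln(z₂/z₁)
α = ln(7.11/4.8) / ln(18.9/2.77) = ln(1.4813) / ln(6.8231)
  = 0.39289 / 1.92031 = 0.20459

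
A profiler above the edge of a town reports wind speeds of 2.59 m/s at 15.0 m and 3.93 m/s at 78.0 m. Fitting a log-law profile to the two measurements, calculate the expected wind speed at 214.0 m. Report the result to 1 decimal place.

Log law: V ∝ ln(z/z₀). From the pair, with r = V₁/V₂ = 0.65903,
ln z₀ = (ln z₁ − r·ln z₂)/(1 − r) = (2.7081 − 0.65903×4.3567)/0.34097 = -0.4785 → z₀ = 0.6197 m
V₃ = V₁ · ln(z₃/z₀)/ln(z₁/z₀) = 2.59 × 5.8445/3.1866 = 4.7503 m/s

4.8 m/s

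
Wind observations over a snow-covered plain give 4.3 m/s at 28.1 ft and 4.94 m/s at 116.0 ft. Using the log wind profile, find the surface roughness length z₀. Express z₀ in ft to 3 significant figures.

Log law: V(z) ∝ ln(z/z₀). With r = V₁/V₂ = 4.3/4.94 = 0.87045,
r · ln(z₂/z₀) = ln(z₁/z₀) ⇒ ln z₀ = (ln z₁ − r·ln z₂)/(1 − r)
ln z₀ = (3.33577 − 0.87045×4.75359) / 0.12955 = -6.1902
z₀ = exp(-6.1902) = 0.002049 ft

z₀ ≈ 0.00205 ft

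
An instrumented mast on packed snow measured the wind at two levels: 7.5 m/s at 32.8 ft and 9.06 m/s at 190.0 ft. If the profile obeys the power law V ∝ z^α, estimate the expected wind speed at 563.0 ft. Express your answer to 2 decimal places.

10.18 m/s

First find α: α = ln(V₂/V₁)/ln(z₂/z₁) = ln(9.06/7.5)/ln(190.0/32.8) = 0.18897/1.75660 = 0.1076
Extrapolate from 190.0 ft to 563.0 ft: V₃ = 9.06 × (563.0/190.0)^0.1076 = 9.06 × 1.1240 = 10.1830 m/s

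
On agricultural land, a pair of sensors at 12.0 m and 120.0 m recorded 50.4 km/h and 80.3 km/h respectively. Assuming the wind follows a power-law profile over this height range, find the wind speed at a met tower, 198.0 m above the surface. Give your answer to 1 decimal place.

First find α: α = ln(V₂/V₁)/ln(z₂/z₁) = ln(80.3/50.4)/ln(120.0/12.0) = 0.46578/2.30259 = 0.2023
Extrapolate from 120.0 m to 198.0 m: V₃ = 80.3 × (198.0/120.0)^0.2023 = 80.3 × 1.1066 = 88.8606 km/h

88.9 km/h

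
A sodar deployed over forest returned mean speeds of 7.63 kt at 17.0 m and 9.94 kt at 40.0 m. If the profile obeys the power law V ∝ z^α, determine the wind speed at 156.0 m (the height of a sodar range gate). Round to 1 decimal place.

First find α: α = ln(V₂/V₁)/ln(z₂/z₁) = ln(9.94/7.63)/ln(40.0/17.0) = 0.26448/0.85567 = 0.3091
Extrapolate from 40.0 m to 156.0 m: V₃ = 9.94 × (156.0/40.0)^0.3091 = 9.94 × 1.5230 = 15.1384 kt

15.1 kt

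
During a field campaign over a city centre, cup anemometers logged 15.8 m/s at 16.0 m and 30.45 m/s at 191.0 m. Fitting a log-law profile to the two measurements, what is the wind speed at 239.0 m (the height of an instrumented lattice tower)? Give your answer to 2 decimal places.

Log law: V ∝ ln(z/z₀). From the pair, with r = V₁/V₂ = 0.51888,
ln z₀ = (ln z₁ − r·ln z₂)/(1 − r) = (2.7726 − 0.51888×5.2523)/0.48112 = 0.0983 → z₀ = 1.103 m
V₃ = V₁ · ln(z₃/z₀)/ln(z₁/z₀) = 15.8 × 5.3782/2.6743 = 31.7745 m/s

31.77 m/s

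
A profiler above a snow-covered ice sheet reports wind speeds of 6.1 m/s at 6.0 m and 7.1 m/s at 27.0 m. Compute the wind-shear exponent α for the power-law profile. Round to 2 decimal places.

Power law: V₂/V₁ = (z₂/z₁)^α ⇒ α = ln(V₂/V₁) / ln(z₂/z₁)
α = ln(7.1/6.1) / ln(27.0/6.0) = ln(1.1639) / ln(4.5000)
  = 0.15181 / 1.50408 = 0.10093

α ≈ 0.10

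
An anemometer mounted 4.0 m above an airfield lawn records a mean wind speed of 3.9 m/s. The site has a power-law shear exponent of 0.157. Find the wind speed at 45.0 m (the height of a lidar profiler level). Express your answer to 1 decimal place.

5.7 m/s

Power-law profile: V₂ = V₁ · (z₂/z₁)^α
V₂ = 3.9 × (45.0/4.0)^0.157 = 3.9 × (11.2500)^0.157
    = 3.9 × 1.4623 = 5.7029 m/s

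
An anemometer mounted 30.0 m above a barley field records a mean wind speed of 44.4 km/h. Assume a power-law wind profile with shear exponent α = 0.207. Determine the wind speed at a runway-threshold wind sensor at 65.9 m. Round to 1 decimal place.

52.3 km/h

Power-law profile: V₂ = V₁ · (z₂/z₁)^α
V₂ = 44.4 × (65.9/30.0)^0.207 = 44.4 × (2.1967)^0.207
    = 44.4 × 1.1769 = 52.2550 km/h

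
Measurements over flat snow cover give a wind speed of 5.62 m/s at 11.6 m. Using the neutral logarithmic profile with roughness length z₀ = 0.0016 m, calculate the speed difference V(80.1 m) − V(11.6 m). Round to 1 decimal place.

Log law: V₂ = V₁ · ln(z₂/z₀)/ln(z₁/z₀) = 5.62 × 10.8210/8.8888 = 6.8417 m/s
ΔV = 6.8417 − 5.62 = 1.2217 m/s

1.2 m/s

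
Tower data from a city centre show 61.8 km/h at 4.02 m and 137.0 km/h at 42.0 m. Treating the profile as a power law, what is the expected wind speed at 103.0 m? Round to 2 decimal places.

185.74 km/h

First find α: α = ln(V₂/V₁)/ln(z₂/z₁) = ln(137.0/61.8)/ln(42.0/4.02) = 0.79608/2.34639 = 0.3393
Extrapolate from 42.0 m to 103.0 m: V₃ = 137.0 × (103.0/42.0)^0.3393 = 137.0 × 1.3557 = 185.7373 km/h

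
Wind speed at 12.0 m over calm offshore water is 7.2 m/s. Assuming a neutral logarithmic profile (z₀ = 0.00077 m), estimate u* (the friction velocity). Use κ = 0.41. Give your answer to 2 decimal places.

Log law: V(z) = (u*/κ) · ln(z/z₀) ⇒ u* = κ · V / ln(z/z₀)
u* = 0.41 × 7.2 / ln(12.0/0.00077) = 0.41 × 7.2 / 9.6540
   = 2.9520 / 9.6540 = 0.3058 m/s

u* ≈ 0.31 m/s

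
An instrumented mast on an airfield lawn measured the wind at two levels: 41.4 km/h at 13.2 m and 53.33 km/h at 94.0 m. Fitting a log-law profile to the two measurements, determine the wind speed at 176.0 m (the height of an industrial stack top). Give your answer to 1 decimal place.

Log law: V ∝ ln(z/z₀). From the pair, with r = V₁/V₂ = 0.77630,
ln z₀ = (ln z₁ − r·ln z₂)/(1 − r) = (2.5802 − 0.77630×4.5433)/0.22370 = -4.2321 → z₀ = 0.01452 m
V₃ = V₁ · ln(z₃/z₀)/ln(z₁/z₀) = 41.4 × 9.4026/6.8124 = 57.1415 km/h

57.1 km/h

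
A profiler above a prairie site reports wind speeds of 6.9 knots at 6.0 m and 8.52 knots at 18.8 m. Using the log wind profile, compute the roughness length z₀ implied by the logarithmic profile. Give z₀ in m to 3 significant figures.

Log law: V(z) ∝ ln(z/z₀). With r = V₁/V₂ = 6.9/8.52 = 0.80986,
r · ln(z₂/z₀) = ln(z₁/z₀) ⇒ ln z₀ = (ln z₁ − r·ln z₂)/(1 − r)
ln z₀ = (1.79176 − 0.80986×2.93386) / 0.19014 = -3.0727
z₀ = exp(-3.0727) = 0.04629 m

z₀ ≈ 0.0463 m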